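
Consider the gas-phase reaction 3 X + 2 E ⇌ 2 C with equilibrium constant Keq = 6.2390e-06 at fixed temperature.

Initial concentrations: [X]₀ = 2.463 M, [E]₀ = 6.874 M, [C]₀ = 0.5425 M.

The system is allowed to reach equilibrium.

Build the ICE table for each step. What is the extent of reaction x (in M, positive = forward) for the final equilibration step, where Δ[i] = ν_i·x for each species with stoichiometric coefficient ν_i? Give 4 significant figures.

Q₀ = 4.1686e-04 vs Keq = 6.2390e-06 ⇒ Q>K, reverse
Step 1:
                   X          E          C
  init         2.463      6.874     0.5425
  Δ           0.6623     0.4415    -0.4415
  eq           3.125      7.316      0.101
  solve Keq expr → x = -0.2208; check Q = 6.2390e-06

x = -0.2208 M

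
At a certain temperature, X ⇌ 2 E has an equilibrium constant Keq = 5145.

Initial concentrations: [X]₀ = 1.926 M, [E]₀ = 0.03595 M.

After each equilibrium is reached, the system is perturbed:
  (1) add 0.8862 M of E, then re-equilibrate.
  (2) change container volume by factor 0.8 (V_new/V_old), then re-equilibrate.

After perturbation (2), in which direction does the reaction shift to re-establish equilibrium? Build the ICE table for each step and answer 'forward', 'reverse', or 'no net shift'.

Q₀ = 6.7103e-04 vs Keq = 5145 ⇒ Q<K, forward
Step 1:
                    X           E
  Initial       1.926     0.03595
  Change       -1.923       3.846
  Equil      0.002929       3.882
  solve Keq expr → x = 1.923; check Q = 5145
Then add 0.8862 M of E.
Step 2:
                    X           E
  Initial    0.002929       4.768
  Change     0.001484   -0.002969
  Equil      0.004414       4.765
  solve Keq expr → x = -0.001484; check Q = 5145
Then change container volume by factor 0.8 (V_new/V_old).
Step 3:
                    X           E
  Initial    0.005517       5.957
  Change     0.001373   -0.002746
  Equil       0.00689       5.954
  solve Keq expr → x = -0.001373; check Q = 5145

Direction: reverse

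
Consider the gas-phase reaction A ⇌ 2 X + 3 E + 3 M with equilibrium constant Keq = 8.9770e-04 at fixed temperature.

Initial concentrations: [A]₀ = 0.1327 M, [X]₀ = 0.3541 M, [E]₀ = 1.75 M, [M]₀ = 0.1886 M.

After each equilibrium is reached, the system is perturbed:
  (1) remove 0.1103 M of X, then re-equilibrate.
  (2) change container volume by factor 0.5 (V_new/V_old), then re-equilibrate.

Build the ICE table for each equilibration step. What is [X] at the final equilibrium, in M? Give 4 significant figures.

Q₀ = 0.03397 vs Keq = 8.9770e-04 ⇒ Q>K, reverse
Step 1:
                    A           X           E           M
  Initial      0.1327      0.3541        1.75      0.1886
  Change      0.03741    -0.07481     -0.1122     -0.1122
  Equil        0.1701      0.2793       1.638     0.07638
  solve Keq expr → x = -0.03741; check Q = 8.9770e-04
Then remove 0.1103 M of X.
Step 2:
                    A           X           E           M
  Initial      0.1701       0.169       1.638     0.07638
  Change    -0.007293     0.01459     0.02188     0.02188
  Equil        0.1628      0.1836        1.66     0.09826
  solve Keq expr → x = 0.007293; check Q = 8.9770e-04
Then change container volume by factor 0.5 (V_new/V_old).
Step 3:
                    A           X           E           M
  Initial      0.3256      0.3671       3.319      0.1965
  Change      0.04809    -0.09617     -0.1443     -0.1443
  Equil        0.3737       0.271       3.175     0.05226
  solve Keq expr → x = -0.04809; check Q = 8.9770e-04

[X]_eq = 0.271 M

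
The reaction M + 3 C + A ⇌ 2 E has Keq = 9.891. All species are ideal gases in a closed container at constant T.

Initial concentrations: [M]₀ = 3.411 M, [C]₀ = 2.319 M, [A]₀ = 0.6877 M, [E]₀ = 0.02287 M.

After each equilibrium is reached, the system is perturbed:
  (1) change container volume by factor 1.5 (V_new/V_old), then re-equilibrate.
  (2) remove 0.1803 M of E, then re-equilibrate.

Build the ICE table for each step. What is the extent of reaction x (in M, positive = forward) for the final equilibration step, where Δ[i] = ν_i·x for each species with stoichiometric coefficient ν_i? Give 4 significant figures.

Q₀ = 1.7879e-05 vs Keq = 9.891 ⇒ Q<K, forward
Step 1:
                    M           C           A           E
  I             3.411       2.319      0.6877     0.02287
  C           -0.5468       -1.64     -0.5468       1.094
  E             2.864      0.6785      0.1409       1.117
  solve Keq expr → x = 0.5468; check Q = 9.891
Then change container volume by factor 1.5 (V_new/V_old).
Step 2:
                    M           C           A           E
  I             1.909      0.4523     0.09391      0.7444
  C           0.03691      0.1107     0.03691    -0.07382
  E             1.946      0.5631      0.1308      0.6705
  solve Keq expr → x = -0.03691; check Q = 9.891
Then remove 0.1803 M of E.
Step 3:
                    M           C           A           E
  I             1.946      0.5631      0.1308      0.4902
  C          -0.01872    -0.05615    -0.01872     0.03743
  E             1.928      0.5069      0.1121      0.5277
  solve Keq expr → x = 0.01872; check Q = 9.891

x = 0.01872 M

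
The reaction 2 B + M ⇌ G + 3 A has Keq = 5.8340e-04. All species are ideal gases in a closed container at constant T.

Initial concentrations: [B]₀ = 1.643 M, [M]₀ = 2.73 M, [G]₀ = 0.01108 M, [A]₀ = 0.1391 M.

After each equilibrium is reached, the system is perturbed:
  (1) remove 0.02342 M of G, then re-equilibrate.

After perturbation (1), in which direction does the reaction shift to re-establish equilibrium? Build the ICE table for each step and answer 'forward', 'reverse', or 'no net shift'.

Direction: forward

Q₀ = 4.0465e-06 vs Keq = 5.8340e-04 ⇒ Q<K, forward
Step 1:
                   B          M          G          A
  I            1.643       2.73    0.01108     0.1391
  C          -0.1408   -0.07039    0.07039     0.2112
  E            1.502       2.66    0.08147     0.3503
  solve Keq expr → x = 0.07039; check Q = 5.8340e-04
Then remove 0.02342 M of G.
Step 2:
                   B          M          G          A
  I            1.502       2.66    0.05805     0.3503
  C         -0.01537  -0.007683   0.007683    0.02305
  E            1.487      2.652    0.06574     0.3733
  solve Keq expr → x = 0.007683; check Q = 5.8340e-04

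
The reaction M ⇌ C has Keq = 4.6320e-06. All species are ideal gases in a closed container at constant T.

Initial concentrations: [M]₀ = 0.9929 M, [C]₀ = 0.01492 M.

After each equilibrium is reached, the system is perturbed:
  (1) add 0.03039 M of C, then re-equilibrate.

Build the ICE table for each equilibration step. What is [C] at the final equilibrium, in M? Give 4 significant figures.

Q₀ = 0.01503 vs Keq = 4.6320e-06 ⇒ Q>K, reverse
Step 1:
                   M          C
  Initial     0.9929    0.01492
  Change     0.01492   -0.01492
  Equil        1.008 4.6682e-06
  solve Keq expr → x = -0.01492; check Q = 4.6320e-06
Then add 0.03039 M of C.
Step 2:
                   M          C
  Initial      1.008    0.03039
  Change     0.03039   -0.03039
  Equil        1.038 4.8090e-06
  solve Keq expr → x = -0.03039; check Q = 4.6320e-06

[C]_eq = 4.8090e-06 M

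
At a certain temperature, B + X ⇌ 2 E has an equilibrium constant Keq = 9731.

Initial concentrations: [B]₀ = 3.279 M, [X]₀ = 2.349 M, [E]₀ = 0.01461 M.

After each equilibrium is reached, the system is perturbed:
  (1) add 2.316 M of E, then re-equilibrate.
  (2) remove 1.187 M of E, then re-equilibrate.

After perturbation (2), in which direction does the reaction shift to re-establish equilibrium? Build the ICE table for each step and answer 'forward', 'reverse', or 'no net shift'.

Q₀ = 2.7713e-05 vs Keq = 9731 ⇒ Q<K, forward
Step 1:
                   B          X          E
  init         3.279      2.349    0.01461
  Δ           -2.347     -2.347      4.693
  eq          0.9324   0.002443      4.708
  solve Keq expr → x = 2.347; check Q = 9731
Then add 2.316 M of E.
Step 2:
                   B          X          E
  init        0.9324   0.002443      7.024
  Δ         0.002968   0.002968  -0.005936
  eq          0.9354   0.005411      7.018
  solve Keq expr → x = -0.002968; check Q = 9731
Then remove 1.187 M of E.
Step 3:
                   B          X          E
  init        0.9354   0.005411      5.831
  Δ        -0.001665  -0.001665   0.003329
  eq          0.9337   0.003746      5.834
  solve Keq expr → x = 0.001665; check Q = 9731

Direction: forward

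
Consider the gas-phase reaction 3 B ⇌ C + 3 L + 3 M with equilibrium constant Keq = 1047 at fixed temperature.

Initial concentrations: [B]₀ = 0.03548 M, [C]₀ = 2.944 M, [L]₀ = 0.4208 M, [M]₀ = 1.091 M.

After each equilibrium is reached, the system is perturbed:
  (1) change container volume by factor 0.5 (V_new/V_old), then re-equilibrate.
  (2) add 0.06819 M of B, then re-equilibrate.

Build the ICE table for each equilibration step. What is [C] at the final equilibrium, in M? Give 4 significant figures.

Q₀ = 6378 vs Keq = 1047 ⇒ Q>K, reverse
Step 1:
                   B          C          L          M
  init       0.03548      2.944     0.4208      1.091
  Δ          0.02419  -0.008062   -0.02419   -0.02419
  eq         0.05967      2.936     0.3966      1.067
  solve Keq expr → x = -0.008062; check Q = 1047
Then change container volume by factor 0.5 (V_new/V_old).
Step 2:
                   B          C          L          M
  init        0.1193      5.872     0.7932      2.134
  Δ           0.1207   -0.04022    -0.1207    -0.1207
  eq            0.24      5.832     0.6726      2.013
  solve Keq expr → x = -0.04022; check Q = 1047
Then add 0.06819 M of B.
Step 3:
                   B          C          L          M
  init        0.3082      5.832     0.6726      2.013
  Δ         -0.04579    0.01526    0.04579    0.04579
  eq          0.2624      5.847     0.7184      2.059
  solve Keq expr → x = 0.01526; check Q = 1047

[C]_eq = 5.847 M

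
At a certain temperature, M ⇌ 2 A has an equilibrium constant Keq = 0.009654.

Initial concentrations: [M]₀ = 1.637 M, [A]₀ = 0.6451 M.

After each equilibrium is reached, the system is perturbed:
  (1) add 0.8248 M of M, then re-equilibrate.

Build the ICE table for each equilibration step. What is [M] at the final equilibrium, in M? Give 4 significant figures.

Q₀ = 0.2542 vs Keq = 0.009654 ⇒ Q>K, reverse
Step 1:
                   M          A
  Initial      1.637     0.6451
  Change       0.255      -0.51
  Equil        1.892     0.1351
  solve Keq expr → x = -0.255; check Q = 0.009654
Then add 0.8248 M of M.
Step 2:
                   M          A
  Initial      2.717     0.1351
  Change     -0.0132    0.02641
  Equil        2.704     0.1616
  solve Keq expr → x = 0.0132; check Q = 0.009654

[M]_eq = 2.704 M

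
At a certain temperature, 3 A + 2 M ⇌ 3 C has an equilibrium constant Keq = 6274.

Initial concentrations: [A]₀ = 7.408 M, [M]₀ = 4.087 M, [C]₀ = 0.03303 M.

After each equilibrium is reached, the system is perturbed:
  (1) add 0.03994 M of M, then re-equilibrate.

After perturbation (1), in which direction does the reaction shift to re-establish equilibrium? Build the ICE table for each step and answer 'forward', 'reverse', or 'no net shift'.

Direction: forward

Q₀ = 5.3066e-09 vs Keq = 6274 ⇒ Q<K, forward
Step 1:
                    A           M           C
  Initial       7.408       4.087     0.03303
  Change       -5.969      -3.979       5.969
  Equil         1.439      0.1076       6.002
  solve Keq expr → x = 1.99; check Q = 6274
Then add 0.03994 M of M.
Step 2:
                    A           M           C
  Initial       1.439      0.1475       6.002
  Change     -0.04918    -0.03278     0.04918
  Equil          1.39      0.1147       6.051
  solve Keq expr → x = 0.01639; check Q = 6274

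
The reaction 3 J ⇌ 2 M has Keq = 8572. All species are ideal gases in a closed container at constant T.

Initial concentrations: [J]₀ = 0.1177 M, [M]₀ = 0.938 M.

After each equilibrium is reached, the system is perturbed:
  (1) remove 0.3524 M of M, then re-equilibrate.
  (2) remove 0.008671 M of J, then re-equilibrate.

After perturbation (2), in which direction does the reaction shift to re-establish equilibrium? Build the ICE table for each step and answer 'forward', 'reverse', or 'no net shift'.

Direction: reverse

Q₀ = 539.6 vs Keq = 8572 ⇒ Q<K, forward
Step 1:
                  J         M
  init       0.1177     0.938
  Δ        -0.06935   0.04624
  eq        0.04835    0.9842
  solve Keq expr → x = 0.02312; check Q = 8572
Then remove 0.3524 M of M.
Step 2:
                  J         M
  init      0.04835    0.6318
  Δ        -0.01206  0.008043
  eq        0.03628    0.6399
  solve Keq expr → x = 0.004021; check Q = 8572
Then remove 0.008671 M of J.
Step 3:
                  J         M
  init      0.02761    0.6399
  Δ        0.008458 -0.005638
  eq        0.03607    0.6342
  solve Keq expr → x = -0.002819; check Q = 8572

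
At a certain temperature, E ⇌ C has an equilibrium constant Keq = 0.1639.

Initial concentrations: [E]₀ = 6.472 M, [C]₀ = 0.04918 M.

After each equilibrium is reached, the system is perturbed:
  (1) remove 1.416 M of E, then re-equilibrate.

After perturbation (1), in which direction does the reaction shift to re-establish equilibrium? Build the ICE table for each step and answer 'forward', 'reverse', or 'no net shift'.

Direction: reverse

Q₀ = 0.007599 vs Keq = 0.1639 ⇒ Q<K, forward
Step 1:
                   E          C
  I            6.472    0.04918
  C          -0.8691     0.8691
  E            5.603     0.9183
  solve Keq expr → x = 0.8691; check Q = 0.1639
Then remove 1.416 M of E.
Step 2:
                   E          C
  I            4.187     0.9183
  C           0.1994    -0.1994
  E            4.386     0.7189
  solve Keq expr → x = -0.1994; check Q = 0.1639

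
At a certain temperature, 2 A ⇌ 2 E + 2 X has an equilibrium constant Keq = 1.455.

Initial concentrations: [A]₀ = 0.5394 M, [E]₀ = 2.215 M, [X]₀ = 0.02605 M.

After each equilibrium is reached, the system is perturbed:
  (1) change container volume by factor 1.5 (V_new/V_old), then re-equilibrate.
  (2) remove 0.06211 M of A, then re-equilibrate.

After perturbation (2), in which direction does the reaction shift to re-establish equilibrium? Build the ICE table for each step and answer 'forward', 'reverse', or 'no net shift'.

Q₀ = 0.01144 vs Keq = 1.455 ⇒ Q<K, forward
Step 1:
                    A           E           X
  Initial      0.5394       2.215     0.02605
  Change      -0.1642      0.1642      0.1642
  Equil        0.3752       2.379      0.1902
  solve Keq expr → x = 0.08209; check Q = 1.455
Then change container volume by factor 1.5 (V_new/V_old).
Step 2:
                    A           E           X
  Initial      0.2501       1.586      0.1268
  Change     -0.03406     0.03406     0.03406
  Equil        0.2161        1.62      0.1609
  solve Keq expr → x = 0.01703; check Q = 1.455
Then remove 0.06211 M of A.
Step 3:
                    A           E           X
  Initial       0.154        1.62      0.1609
  Change      0.02529    -0.02529    -0.02529
  Equil        0.1793       1.595      0.1356
  solve Keq expr → x = -0.01265; check Q = 1.455

Direction: reverse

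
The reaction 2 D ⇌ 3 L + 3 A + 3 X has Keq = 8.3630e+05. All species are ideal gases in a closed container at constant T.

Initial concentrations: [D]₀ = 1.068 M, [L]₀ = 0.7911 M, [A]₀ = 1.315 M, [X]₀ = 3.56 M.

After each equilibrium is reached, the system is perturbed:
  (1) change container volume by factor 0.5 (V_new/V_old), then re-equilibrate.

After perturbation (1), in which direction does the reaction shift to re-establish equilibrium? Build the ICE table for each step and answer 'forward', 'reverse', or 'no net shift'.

Direction: reverse

Q₀ = 44.53 vs Keq = 8.3630e+05 ⇒ Q<K, forward
Step 1:
                  D         L         A         X
  init        1.068    0.7911     1.315      3.56
  Δ         -0.9042     1.356     1.356     1.356
  eq         0.1638     2.147     2.671     4.916
  solve Keq expr → x = 0.4521; check Q = 8.3630e+05
Then change container volume by factor 0.5 (V_new/V_old).
Step 2:
                  D         L         A         X
  init       0.3276     4.295     5.343     9.833
  Δ          0.8504    -1.276    -1.276    -1.276
  eq          1.178     3.019     4.067     8.557
  solve Keq expr → x = -0.4252; check Q = 8.3630e+05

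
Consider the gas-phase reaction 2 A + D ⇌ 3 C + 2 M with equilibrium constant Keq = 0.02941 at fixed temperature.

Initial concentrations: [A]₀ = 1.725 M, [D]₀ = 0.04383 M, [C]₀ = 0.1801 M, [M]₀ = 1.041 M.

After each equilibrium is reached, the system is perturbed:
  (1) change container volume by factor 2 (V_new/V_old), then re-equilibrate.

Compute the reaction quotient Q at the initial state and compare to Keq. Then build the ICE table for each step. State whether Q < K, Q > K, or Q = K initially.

Q₀ = 0.04854; Q > K (proceeds reverse)

Q₀ = 0.04854 vs Keq = 0.02941 ⇒ Q>K, reverse
Step 1:
                   A          D          C          M
  Initial      1.725    0.04383     0.1801      1.041
  Change     0.01248   0.006242   -0.01873   -0.01248
  Equil        1.737    0.05007     0.1614      1.029
  solve Keq expr → x = -0.006242; check Q = 0.02941
Then change container volume by factor 2 (V_new/V_old).
Step 2:
                   A          D          C          M
  Initial     0.8687    0.02504    0.08069     0.5143
  Change    -0.01755  -0.008773    0.02632    0.01755
  Equil       0.8512    0.01626      0.107     0.5318
  solve Keq expr → x = 0.008773; check Q = 0.02941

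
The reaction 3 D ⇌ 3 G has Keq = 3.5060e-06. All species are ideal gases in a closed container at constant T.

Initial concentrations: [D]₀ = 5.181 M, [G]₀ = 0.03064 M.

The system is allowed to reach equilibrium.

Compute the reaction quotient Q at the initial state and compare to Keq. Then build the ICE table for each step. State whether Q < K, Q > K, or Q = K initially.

Q₀ = 2.0684e-07 vs Keq = 3.5060e-06 ⇒ Q<K, forward
Step 1:
                    D           G
  I             5.181     0.03064
  C          -0.04735     0.04735
  E             5.134     0.07799
  solve Keq expr → x = 0.01578; check Q = 3.5060e-06

Q₀ = 2.0684e-07; Q < K (proceeds forward)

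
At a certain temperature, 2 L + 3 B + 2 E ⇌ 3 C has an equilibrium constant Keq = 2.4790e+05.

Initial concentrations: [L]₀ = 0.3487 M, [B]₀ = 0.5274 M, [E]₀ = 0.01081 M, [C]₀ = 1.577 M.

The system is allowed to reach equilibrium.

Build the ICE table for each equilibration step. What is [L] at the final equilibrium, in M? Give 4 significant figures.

[L]_eq = 0.3641 M

Q₀ = 1.8816e+06 vs Keq = 2.4790e+05 ⇒ Q>K, reverse
Step 1:
                   L          B          E          C
  init        0.3487     0.5274    0.01081      1.577
  Δ          0.01536    0.02304    0.01536   -0.02304
  eq          0.3641     0.5504    0.02617      1.554
  solve Keq expr → x = -0.00768; check Q = 2.4790e+05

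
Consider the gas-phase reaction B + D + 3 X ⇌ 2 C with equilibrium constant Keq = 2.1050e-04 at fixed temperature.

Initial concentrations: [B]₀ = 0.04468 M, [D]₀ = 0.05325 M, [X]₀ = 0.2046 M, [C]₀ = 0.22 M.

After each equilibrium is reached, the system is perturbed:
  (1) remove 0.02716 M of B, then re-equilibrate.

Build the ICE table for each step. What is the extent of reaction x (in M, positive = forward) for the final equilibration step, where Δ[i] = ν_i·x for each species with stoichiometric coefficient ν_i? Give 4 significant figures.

Q₀ = 2375 vs Keq = 2.1050e-04 ⇒ Q>K, reverse
Step 1:
                   B          D          X          C
  Initial    0.04468    0.05325     0.2046       0.22
  Change      0.1096     0.1096     0.3287    -0.2191
  Equil       0.1542     0.1628     0.5333 8.9526e-04
  solve Keq expr → x = -0.1096; check Q = 2.1050e-04
Then remove 0.02716 M of B.
Step 2:
                   B          D          X          C
  Initial     0.1271     0.1628     0.5333 8.9526e-04
  Change  4.1063e-05 4.1063e-05 1.2319e-04 -8.2126e-05
  Equil       0.1271     0.1628     0.5334 8.1313e-04
  solve Keq expr → x = -4.1063e-05; check Q = 2.1050e-04

x = -4.1063e-05 M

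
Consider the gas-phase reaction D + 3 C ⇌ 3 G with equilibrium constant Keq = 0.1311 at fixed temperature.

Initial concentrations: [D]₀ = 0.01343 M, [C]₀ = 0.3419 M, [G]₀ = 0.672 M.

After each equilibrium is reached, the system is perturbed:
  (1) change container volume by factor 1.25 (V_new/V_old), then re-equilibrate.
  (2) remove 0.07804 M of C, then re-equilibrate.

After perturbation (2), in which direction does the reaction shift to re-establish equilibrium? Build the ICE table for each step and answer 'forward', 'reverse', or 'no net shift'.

Q₀ = 565.4 vs Keq = 0.1311 ⇒ Q>K, reverse
Step 1:
                    D           C           G
  I           0.01343      0.3419       0.672
  C            0.1505      0.4514     -0.4514
  E            0.1639      0.7933      0.2206
  solve Keq expr → x = -0.1505; check Q = 0.1311
Then change container volume by factor 1.25 (V_new/V_old).
Step 2:
                    D           C           G
  I            0.1311      0.6347      0.1764
  C          0.003016    0.009049   -0.009049
  E            0.1341      0.6437      0.1674
  solve Keq expr → x = -0.003016; check Q = 0.1311
Then remove 0.07804 M of C.
Step 3:
                    D           C           G
  I            0.1341      0.5657      0.1674
  C          0.004889     0.01467    -0.01467
  E             0.139      0.5803      0.1527
  solve Keq expr → x = -0.004889; check Q = 0.1311

Direction: reverse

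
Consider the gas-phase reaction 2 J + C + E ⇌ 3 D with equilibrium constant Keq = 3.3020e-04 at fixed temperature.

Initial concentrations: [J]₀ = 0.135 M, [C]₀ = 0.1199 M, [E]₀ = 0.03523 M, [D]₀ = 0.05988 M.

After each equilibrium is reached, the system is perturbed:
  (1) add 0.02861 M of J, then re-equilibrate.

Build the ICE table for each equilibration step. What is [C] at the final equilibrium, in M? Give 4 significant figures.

Q₀ = 2.789 vs Keq = 3.3020e-04 ⇒ Q>K, reverse
Step 1:
                  J         C         E         D
  init        0.135    0.1199   0.03523   0.05988
  Δ         0.03714   0.01857   0.01857   -0.0557
  eq         0.1721    0.1385    0.0538  0.004177
  solve Keq expr → x = -0.01857; check Q = 3.3020e-04
Then add 0.02861 M of J.
Step 2:
                  J         C         E         D
  init       0.2007    0.1385    0.0538  0.004177
  Δ       -2.9368e-04 -1.4684e-04 -1.4684e-04 4.4053e-04
  eq         0.2005    0.1383   0.05365  0.004618
  solve Keq expr → x = 1.4684e-04; check Q = 3.3020e-04

[C]_eq = 0.1383 M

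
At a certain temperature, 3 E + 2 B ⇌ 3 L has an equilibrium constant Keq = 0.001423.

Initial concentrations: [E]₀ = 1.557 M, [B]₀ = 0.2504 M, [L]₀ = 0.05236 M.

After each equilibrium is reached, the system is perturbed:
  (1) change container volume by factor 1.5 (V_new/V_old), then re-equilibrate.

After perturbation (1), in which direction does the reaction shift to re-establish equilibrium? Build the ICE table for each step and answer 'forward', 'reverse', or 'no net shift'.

Q₀ = 6.0655e-04 vs Keq = 0.001423 ⇒ Q<K, forward
Step 1:
                  E         B         L
  I           1.557    0.2504   0.05236
  C        -0.01474 -0.009827   0.01474
  E           1.542    0.2406    0.0671
  solve Keq expr → x = 0.004913; check Q = 0.001423
Then change container volume by factor 1.5 (V_new/V_old).
Step 2:
                  E         B         L
  I           1.028    0.1604   0.04473
  C        0.009393  0.006262 -0.009393
  E           1.038    0.1666   0.03534
  solve Keq expr → x = -0.003131; check Q = 0.001423

Direction: reverse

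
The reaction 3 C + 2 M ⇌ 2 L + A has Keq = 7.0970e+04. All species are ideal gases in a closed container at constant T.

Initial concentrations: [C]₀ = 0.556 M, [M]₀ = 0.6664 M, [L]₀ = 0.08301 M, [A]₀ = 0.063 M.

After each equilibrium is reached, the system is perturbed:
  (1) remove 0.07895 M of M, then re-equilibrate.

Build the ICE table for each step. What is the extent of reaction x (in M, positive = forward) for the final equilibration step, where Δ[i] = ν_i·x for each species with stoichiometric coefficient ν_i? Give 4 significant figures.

x = -0.001286 M

Q₀ = 0.005687 vs Keq = 7.0970e+04 ⇒ Q<K, forward
Step 1:
                  C         M         L         A
  I           0.556    0.6664   0.08301     0.063
  C         -0.5369   -0.3579    0.3579     0.179
  E          0.0191    0.3085    0.4409     0.242
  solve Keq expr → x = 0.179; check Q = 7.0970e+04
Then remove 0.07895 M of M.
Step 2:
                  C         M         L         A
  I          0.0191    0.2295    0.4409     0.242
  C        0.003858  0.002572 -0.002572 -0.001286
  E         0.02296    0.2321    0.4384    0.2407
  solve Keq expr → x = -0.001286; check Q = 7.0970e+04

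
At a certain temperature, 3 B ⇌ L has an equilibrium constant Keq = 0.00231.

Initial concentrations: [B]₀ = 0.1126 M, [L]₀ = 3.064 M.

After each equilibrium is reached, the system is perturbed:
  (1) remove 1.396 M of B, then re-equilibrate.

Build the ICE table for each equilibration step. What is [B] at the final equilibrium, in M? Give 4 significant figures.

[B]_eq = 6.232 M

Q₀ = 2146 vs Keq = 0.00231 ⇒ Q>K, reverse
Step 1:
                  B         L
  Initial    0.1126     3.064
  Change      6.851    -2.284
  Equil       6.964    0.7802
  solve Keq expr → x = -2.284; check Q = 0.00231
Then remove 1.396 M of B.
Step 2:
                  B         L
  Initial     5.568    0.7802
  Change     0.6636   -0.2212
  Equil       6.232     0.559
  solve Keq expr → x = -0.2212; check Q = 0.00231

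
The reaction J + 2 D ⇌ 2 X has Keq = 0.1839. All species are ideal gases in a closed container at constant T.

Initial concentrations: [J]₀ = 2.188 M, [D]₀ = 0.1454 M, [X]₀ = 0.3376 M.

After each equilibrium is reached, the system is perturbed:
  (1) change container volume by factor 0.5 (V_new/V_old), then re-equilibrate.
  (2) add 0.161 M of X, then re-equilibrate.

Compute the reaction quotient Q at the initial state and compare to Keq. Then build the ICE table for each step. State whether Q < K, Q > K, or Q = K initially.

Q₀ = 2.464 vs Keq = 0.1839 ⇒ Q>K, reverse
Step 1:
                  J         D         X
  I           2.188    0.1454    0.3376
  C         0.07411    0.1482   -0.1482
  E           2.262    0.2936    0.1894
  solve Keq expr → x = -0.07411; check Q = 0.1839
Then change container volume by factor 0.5 (V_new/V_old).
Step 2:
                  J         D         X
  I           4.524    0.5872    0.3788
  C        -0.04048  -0.08097   0.08097
  E           4.484    0.5063    0.4597
  solve Keq expr → x = 0.04048; check Q = 0.1839
Then add 0.161 M of X.
Step 3:
                  J         D         X
  I           4.484    0.5063    0.6207
  C         0.04154   0.08308  -0.08308
  E           4.525    0.5894    0.5376
  solve Keq expr → x = -0.04154; check Q = 0.1839

Q₀ = 2.464; Q > K (proceeds reverse)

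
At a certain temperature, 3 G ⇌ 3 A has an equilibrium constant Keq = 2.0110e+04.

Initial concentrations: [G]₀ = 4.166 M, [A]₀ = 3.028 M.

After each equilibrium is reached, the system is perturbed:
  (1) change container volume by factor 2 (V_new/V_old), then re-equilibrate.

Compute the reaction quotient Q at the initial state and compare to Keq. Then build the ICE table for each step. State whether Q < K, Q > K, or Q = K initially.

Q₀ = 0.384 vs Keq = 2.0110e+04 ⇒ Q<K, forward
Step 1:
                    G           A
  init          4.166       3.028
  Δ            -3.911       3.911
  eq           0.2552       6.939
  solve Keq expr → x = 1.304; check Q = 2.0110e+04
Then change container volume by factor 2 (V_new/V_old).
Step 2:
                    G           A
  init         0.1276       3.469
  Δ                 0           0
  eq           0.1276       3.469
  solve Keq expr → x = 0; check Q = 2.0110e+04

Q₀ = 0.384; Q < K (proceeds forward)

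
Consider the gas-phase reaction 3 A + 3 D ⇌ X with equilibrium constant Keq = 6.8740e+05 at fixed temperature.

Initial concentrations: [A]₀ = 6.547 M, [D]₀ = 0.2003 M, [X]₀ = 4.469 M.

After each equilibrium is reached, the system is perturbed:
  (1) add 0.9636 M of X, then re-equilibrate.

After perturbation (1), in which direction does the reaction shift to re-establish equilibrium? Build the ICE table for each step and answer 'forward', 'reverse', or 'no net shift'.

Direction: reverse

Q₀ = 1.982 vs Keq = 6.8740e+05 ⇒ Q<K, forward
Step 1:
                  A         D         X
  I           6.547    0.2003     4.469
  C         -0.1973   -0.1973   0.06578
  E            6.35  0.002954     4.535
  solve Keq expr → x = 0.06578; check Q = 6.8740e+05
Then add 0.9636 M of X.
Step 2:
                  A         D         X
  I            6.35  0.002954     5.498
  C       1.9582e-04 1.9582e-04 -6.5273e-05
  E            6.35   0.00315     5.498
  solve Keq expr → x = -6.5273e-05; check Q = 6.8740e+05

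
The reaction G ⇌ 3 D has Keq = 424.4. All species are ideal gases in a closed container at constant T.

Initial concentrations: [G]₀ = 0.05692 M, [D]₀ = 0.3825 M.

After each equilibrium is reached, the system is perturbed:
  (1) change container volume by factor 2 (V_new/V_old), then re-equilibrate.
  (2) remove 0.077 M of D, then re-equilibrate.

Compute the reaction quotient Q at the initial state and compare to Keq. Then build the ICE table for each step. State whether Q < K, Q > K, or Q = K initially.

Q₀ = 0.9832 vs Keq = 424.4 ⇒ Q<K, forward
Step 1:
                    G           D
  I           0.05692      0.3825
  C          -0.05652      0.1696
  E        3.9647e-04      0.5521
  solve Keq expr → x = 0.05652; check Q = 424.4
Then change container volume by factor 2 (V_new/V_old).
Step 2:
                    G           D
  I        1.9823e-04       0.276
  C       -1.4844e-04  4.4531e-04
  E        4.9799e-05      0.2765
  solve Keq expr → x = 1.4844e-04; check Q = 424.4
Then remove 0.077 M of D.
Step 3:
                    G           D
  I        4.9799e-05      0.1995
  C       -3.1069e-05  9.3207e-05
  E        1.8730e-05      0.1996
  solve Keq expr → x = 3.1069e-05; check Q = 424.4

Q₀ = 0.9832; Q < K (proceeds forward)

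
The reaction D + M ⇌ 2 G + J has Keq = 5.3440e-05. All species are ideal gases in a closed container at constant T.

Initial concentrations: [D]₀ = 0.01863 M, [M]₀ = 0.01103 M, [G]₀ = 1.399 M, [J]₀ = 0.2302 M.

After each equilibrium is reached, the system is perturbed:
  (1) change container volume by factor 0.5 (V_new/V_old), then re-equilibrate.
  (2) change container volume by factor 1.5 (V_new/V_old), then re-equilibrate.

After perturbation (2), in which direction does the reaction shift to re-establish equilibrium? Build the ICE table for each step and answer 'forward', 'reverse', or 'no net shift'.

Direction: forward

Q₀ = 2193 vs Keq = 5.3440e-05 ⇒ Q>K, reverse
Step 1:
                   D          M          G          J
  init       0.01863    0.01103      1.399     0.2302
  Δ           0.2302     0.2302    -0.4604    -0.2302
  eq          0.2488     0.2412     0.9386 3.6410e-06
  solve Keq expr → x = -0.2302; check Q = 5.3440e-05
Then change container volume by factor 0.5 (V_new/V_old).
Step 2:
                   D          M          G          J
  init        0.4977     0.4825      1.877 7.2820e-06
  Δ       3.6409e-06 3.6409e-06 -7.2818e-06 -3.6409e-06
  eq          0.4977     0.4825      1.877 3.6411e-06
  solve Keq expr → x = -3.6409e-06; check Q = 5.3440e-05
Then change container volume by factor 1.5 (V_new/V_old).
Step 3:
                   D          M          G          J
  init        0.3318     0.3216      1.251 2.4274e-06
  Δ       -1.2137e-06 -1.2137e-06 2.4273e-06 1.2137e-06
  eq          0.3318     0.3216      1.251 3.6410e-06
  solve Keq expr → x = 1.2137e-06; check Q = 5.3440e-05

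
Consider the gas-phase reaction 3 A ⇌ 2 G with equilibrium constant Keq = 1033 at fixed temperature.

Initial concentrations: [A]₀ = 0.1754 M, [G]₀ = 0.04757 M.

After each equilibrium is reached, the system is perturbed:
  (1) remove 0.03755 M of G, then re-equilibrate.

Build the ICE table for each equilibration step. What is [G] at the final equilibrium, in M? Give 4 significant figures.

[G]_eq = 0.1117 M

Q₀ = 0.4194 vs Keq = 1033 ⇒ Q<K, forward
Step 1:
                    A           G
  Initial      0.1754     0.04757
  Change      -0.1479     0.09863
  Equil       0.02745      0.1462
  solve Keq expr → x = 0.04932; check Q = 1033
Then remove 0.03755 M of G.
Step 2:
                    A           G
  Initial     0.02745      0.1087
  Change    -0.004515     0.00301
  Equil       0.02294      0.1117
  solve Keq expr → x = 0.001505; check Q = 1033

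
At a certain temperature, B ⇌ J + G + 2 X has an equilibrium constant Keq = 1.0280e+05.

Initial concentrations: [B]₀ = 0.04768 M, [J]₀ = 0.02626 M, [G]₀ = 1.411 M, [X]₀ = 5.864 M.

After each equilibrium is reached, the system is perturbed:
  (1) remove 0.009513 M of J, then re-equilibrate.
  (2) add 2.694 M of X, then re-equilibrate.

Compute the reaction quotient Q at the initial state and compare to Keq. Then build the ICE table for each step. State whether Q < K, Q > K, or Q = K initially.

Q₀ = 26.72 vs Keq = 1.0280e+05 ⇒ Q<K, forward
Step 1:
                   B          J          G          X
  Initial    0.04768    0.02626      1.411      5.864
  Change    -0.04764    0.04764    0.04764    0.09529
  Equil   3.7240e-05     0.0739      1.459      5.959
  solve Keq expr → x = 0.04764; check Q = 1.0280e+05
Then remove 0.009513 M of J.
Step 2:
                   B          J          G          X
  Initial 3.7240e-05    0.06439      1.459      5.959
  Change  -4.7910e-06 4.7910e-06 4.7910e-06 9.5819e-06
  Equil   3.2449e-05    0.06439      1.459      5.959
  solve Keq expr → x = 4.7910e-06; check Q = 1.0280e+05
Then add 2.694 M of X.
Step 3:
                   B          J          G          X
  Initial 3.2449e-05    0.06439      1.459      8.653
  Change  3.5928e-05 -3.5928e-05 -3.5928e-05 -7.1856e-05
  Equil   6.8377e-05    0.06436      1.459      8.653
  solve Keq expr → x = -3.5928e-05; check Q = 1.0280e+05

Q₀ = 26.72; Q < K (proceeds forward)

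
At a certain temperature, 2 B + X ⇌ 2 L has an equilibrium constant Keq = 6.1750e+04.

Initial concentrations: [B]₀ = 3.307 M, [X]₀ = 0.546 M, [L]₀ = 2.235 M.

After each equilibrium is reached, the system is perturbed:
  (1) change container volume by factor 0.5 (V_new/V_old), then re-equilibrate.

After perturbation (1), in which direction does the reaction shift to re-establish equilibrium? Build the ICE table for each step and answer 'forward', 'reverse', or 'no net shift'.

Direction: forward

Q₀ = 0.8366 vs Keq = 6.1750e+04 ⇒ Q<K, forward
Step 1:
                   B          X          L
  Initial      3.307      0.546      2.235
  Change      -1.092     -0.546      1.092
  Equil        2.215 3.6532e-05      3.327
  solve Keq expr → x = 0.546; check Q = 6.1750e+04
Then change container volume by factor 0.5 (V_new/V_old).
Step 2:
                   B          X          L
  Initial       4.43 7.3064e-05      6.654
  Change  -7.3060e-05 -3.6530e-05 7.3060e-05
  Equil         4.43 3.6534e-05      6.654
  solve Keq expr → x = 3.6530e-05; check Q = 6.1750e+04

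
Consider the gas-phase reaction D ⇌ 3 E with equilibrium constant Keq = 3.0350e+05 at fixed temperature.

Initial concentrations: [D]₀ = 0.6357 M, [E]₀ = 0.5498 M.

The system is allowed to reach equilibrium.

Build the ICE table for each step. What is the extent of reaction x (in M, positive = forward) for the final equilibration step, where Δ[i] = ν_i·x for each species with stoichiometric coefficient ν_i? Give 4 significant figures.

Q₀ = 0.2614 vs Keq = 3.0350e+05 ⇒ Q<K, forward
Step 1:
                   D          E
  I           0.6357     0.5498
  C          -0.6357      1.907
  E       4.8857e-05      2.457
  solve Keq expr → x = 0.6357; check Q = 3.0350e+05

x = 0.6357 M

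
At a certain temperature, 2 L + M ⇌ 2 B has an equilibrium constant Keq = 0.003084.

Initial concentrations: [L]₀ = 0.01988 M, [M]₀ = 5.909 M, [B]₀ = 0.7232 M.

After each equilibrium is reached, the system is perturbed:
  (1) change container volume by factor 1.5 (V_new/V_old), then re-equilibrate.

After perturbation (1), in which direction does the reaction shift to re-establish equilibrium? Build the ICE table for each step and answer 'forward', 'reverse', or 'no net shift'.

Direction: reverse

Q₀ = 224 vs Keq = 0.003084 ⇒ Q>K, reverse
Step 1:
                    L           M           B
  init        0.01988       5.909      0.7232
  Δ            0.6328      0.3164     -0.6328
  eq           0.6526       6.225     0.09043
  solve Keq expr → x = -0.3164; check Q = 0.003084
Then change container volume by factor 1.5 (V_new/V_old).
Step 2:
                    L           M           B
  init         0.4351        4.15     0.06029
  Δ          0.009912    0.004956   -0.009912
  eq            0.445       4.155     0.05038
  solve Keq expr → x = -0.004956; check Q = 0.003084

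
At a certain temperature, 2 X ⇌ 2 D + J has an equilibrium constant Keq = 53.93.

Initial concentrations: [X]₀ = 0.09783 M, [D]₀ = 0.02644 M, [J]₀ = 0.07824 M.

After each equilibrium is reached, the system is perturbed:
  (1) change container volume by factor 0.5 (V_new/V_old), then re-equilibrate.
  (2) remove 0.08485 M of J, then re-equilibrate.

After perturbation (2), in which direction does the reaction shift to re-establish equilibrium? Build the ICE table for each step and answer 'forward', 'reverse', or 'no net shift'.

Direction: forward

Q₀ = 0.005715 vs Keq = 53.93 ⇒ Q<K, forward
Step 1:
                    X           D           J
  I           0.09783     0.02644     0.07824
  C          -0.09214     0.09214     0.04607
  E          0.005693      0.1186      0.1243
  solve Keq expr → x = 0.04607; check Q = 53.93
Then change container volume by factor 0.5 (V_new/V_old).
Step 2:
                    X           D           J
  I           0.01139      0.2372      0.2486
  C          0.004351   -0.004351   -0.002176
  E           0.01574      0.2328      0.2464
  solve Keq expr → x = -0.002176; check Q = 53.93
Then remove 0.08485 M of J.
Step 3:
                    X           D           J
  I           0.01574      0.2328      0.1616
  C         -0.002786    0.002786    0.001393
  E           0.01295      0.2356       0.163
  solve Keq expr → x = 0.001393; check Q = 53.93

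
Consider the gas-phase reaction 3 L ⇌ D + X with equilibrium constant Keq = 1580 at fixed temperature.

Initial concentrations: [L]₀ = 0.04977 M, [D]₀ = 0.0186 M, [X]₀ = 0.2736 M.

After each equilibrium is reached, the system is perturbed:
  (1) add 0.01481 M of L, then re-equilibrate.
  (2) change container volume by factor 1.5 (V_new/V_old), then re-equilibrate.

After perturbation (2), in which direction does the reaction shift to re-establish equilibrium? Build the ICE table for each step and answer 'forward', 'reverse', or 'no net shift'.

Q₀ = 41.28 vs Keq = 1580 ⇒ Q<K, forward
Step 1:
                    L           D           X
  Initial     0.04977      0.0186      0.2736
  Change     -0.03235     0.01078     0.01078
  Equil       0.01742     0.02938      0.2844
  solve Keq expr → x = 0.01078; check Q = 1580
Then add 0.01481 M of L.
Step 2:
                    L           D           X
  Initial     0.03223     0.02938      0.2844
  Change     -0.01384    0.004615    0.004615
  Equil       0.01839       0.034       0.289
  solve Keq expr → x = 0.004615; check Q = 1580
Then change container volume by factor 1.5 (V_new/V_old).
Step 3:
                    L           D           X
  Initial     0.01226     0.02266      0.1927
  Change     0.001647 -5.4889e-04 -5.4889e-04
  Equil       0.01391     0.02212      0.1921
  solve Keq expr → x = -5.4889e-04; check Q = 1580

Direction: reverse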